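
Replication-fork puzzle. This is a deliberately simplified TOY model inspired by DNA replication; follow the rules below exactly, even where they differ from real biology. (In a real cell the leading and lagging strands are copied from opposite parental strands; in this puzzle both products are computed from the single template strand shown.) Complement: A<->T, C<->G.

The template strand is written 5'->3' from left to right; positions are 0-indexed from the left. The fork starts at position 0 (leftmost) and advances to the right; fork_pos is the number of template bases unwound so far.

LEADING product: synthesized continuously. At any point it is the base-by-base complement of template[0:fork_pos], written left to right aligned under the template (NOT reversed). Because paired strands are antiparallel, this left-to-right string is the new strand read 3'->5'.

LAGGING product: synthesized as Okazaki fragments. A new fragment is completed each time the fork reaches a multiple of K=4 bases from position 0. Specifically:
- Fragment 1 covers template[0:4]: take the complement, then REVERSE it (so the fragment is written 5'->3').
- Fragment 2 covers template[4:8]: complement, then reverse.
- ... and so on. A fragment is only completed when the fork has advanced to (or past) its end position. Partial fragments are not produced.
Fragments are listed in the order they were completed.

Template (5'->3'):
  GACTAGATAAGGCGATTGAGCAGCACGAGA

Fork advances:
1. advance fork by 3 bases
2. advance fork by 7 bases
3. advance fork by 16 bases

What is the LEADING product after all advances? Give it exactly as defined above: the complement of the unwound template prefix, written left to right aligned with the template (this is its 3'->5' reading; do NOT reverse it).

Step 1: advance 3 -> fork_pos = 0 + 3 = 3.
Step 2: advance 7 -> fork_pos = 3 + 7 = 10.
Step 3: advance 16 -> fork_pos = 10 + 16 = 26.
Unwound prefix: template[0:26] = GACTAGATAAGGCGATTGAGCAGCAC
Complement it base by base (A<->T, C<->G), keeping left-to-right order:
  [0:5] GACTA -> CTGAT
  [5:10] GATAA -> CTATT
  [10:15] GGCGA -> CCGCT
  [15:20] TTGAG -> AACTC
  [20:25] CAGCA -> GTCGT
  [25:26] C -> G
Concatenate: CTGATCTATTCCGCTAACTCGTCGTG (length 26; written aligned with the template, i.e. 3'->5').

Answer: CTGATCTATTCCGCTAACTCGTCGTG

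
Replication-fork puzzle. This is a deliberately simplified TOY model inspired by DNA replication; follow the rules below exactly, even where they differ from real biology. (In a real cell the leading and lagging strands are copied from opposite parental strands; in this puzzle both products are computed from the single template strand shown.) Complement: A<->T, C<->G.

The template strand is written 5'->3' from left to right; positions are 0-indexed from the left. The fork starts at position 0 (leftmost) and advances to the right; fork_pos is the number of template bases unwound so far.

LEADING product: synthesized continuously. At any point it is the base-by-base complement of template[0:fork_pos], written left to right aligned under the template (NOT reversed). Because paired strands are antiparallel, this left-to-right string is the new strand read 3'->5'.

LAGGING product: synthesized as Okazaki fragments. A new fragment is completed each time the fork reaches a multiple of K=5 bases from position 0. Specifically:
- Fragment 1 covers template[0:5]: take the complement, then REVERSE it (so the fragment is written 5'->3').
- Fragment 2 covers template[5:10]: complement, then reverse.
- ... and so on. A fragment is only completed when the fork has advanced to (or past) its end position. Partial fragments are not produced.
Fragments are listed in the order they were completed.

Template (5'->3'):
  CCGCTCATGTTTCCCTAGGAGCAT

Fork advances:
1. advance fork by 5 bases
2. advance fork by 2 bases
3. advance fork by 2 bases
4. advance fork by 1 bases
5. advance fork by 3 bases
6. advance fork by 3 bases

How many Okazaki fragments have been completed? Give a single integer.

Step 1: advance 5 -> fork_pos = 0 + 5 = 5. Reached multiple(s) of 5: 5 -> fragment 1 completed (1 total).
Step 2: advance 2 -> fork_pos = 5 + 2 = 7. Next multiple of 5 is 10 (not reached); still 1 fragment(s).
Step 3: advance 2 -> fork_pos = 7 + 2 = 9. Next multiple of 5 is 10 (not reached); still 1 fragment(s).
Step 4: advance 1 -> fork_pos = 9 + 1 = 10. Reached multiple(s) of 5: 10 -> fragment 2 completed (2 total).
Step 5: advance 3 -> fork_pos = 10 + 3 = 13. Next multiple of 5 is 15 (not reached); still 2 fragment(s).
Step 6: advance 3 -> fork_pos = 13 + 3 = 16. Reached multiple(s) of 5: 15 -> fragment 3 completed (3 total).
Check: final fork_pos = 16; the multiples of 5 that are <= 16 are 5..15 -> 16 // 5 = 3 completed fragment(s).

Answer: 3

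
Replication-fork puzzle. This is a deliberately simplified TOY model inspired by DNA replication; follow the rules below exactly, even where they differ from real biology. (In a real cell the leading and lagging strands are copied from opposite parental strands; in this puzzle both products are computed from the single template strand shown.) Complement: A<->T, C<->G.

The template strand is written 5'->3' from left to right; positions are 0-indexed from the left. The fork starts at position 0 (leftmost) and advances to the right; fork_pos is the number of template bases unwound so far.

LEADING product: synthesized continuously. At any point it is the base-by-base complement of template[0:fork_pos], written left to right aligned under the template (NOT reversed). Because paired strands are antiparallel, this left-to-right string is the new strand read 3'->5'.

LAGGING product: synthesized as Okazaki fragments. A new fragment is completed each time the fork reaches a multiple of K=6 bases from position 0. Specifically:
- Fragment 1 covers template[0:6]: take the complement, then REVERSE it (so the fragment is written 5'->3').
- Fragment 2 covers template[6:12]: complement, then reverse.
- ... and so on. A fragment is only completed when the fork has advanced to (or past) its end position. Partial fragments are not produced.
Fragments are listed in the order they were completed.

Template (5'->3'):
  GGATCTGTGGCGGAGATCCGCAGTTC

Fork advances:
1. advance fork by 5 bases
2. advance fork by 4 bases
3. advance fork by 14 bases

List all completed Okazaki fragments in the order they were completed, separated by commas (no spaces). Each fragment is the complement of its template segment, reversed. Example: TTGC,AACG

Step 1: advance 5 -> fork_pos = 0 + 5 = 5. Next multiple of 6 is 6 (not reached); still 0 fragment(s).
Step 2: advance 4 -> fork_pos = 5 + 4 = 9. Reached multiple(s) of 6: 6 -> fragment 1 completed (1 total).
Step 3: advance 14 -> fork_pos = 9 + 14 = 23. Reached multiple(s) of 6: 12, 18 -> fragments 2-3 completed (3 total).
Final fork_pos = 23, so 3 fragment(s) are complete. Build each: template segment -> complement -> reverse.
Fragment 1: template[0:6] = GGATCT -> complement CCTAGA -> reversed AGATCC
Fragment 2: template[6:12] = GTGGCG -> complement CACCGC -> reversed CGCCAC
Fragment 3: template[12:18] = GAGATC -> complement CTCTAG -> reversed GATCTC

Answer: AGATCC,CGCCAC,GATCTC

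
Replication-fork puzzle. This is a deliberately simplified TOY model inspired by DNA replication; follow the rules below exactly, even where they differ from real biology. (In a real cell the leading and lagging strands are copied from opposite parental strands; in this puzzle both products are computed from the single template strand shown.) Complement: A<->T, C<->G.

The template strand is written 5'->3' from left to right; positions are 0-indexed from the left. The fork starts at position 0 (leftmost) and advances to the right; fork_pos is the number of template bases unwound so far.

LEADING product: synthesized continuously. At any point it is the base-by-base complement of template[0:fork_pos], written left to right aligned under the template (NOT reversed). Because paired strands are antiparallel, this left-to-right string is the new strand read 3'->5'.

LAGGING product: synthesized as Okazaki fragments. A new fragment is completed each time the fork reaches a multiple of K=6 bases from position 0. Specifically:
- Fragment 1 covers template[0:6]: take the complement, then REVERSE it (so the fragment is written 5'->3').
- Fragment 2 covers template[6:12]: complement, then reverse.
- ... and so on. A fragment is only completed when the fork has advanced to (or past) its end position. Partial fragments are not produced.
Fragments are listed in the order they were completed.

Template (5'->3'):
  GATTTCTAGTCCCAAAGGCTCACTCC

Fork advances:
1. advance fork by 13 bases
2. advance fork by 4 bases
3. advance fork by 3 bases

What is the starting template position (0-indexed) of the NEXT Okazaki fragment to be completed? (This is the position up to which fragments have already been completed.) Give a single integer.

Step 1: advance 13 -> fork_pos = 0 + 13 = 13. Reached multiple(s) of 6: 6, 12 -> fragments 1-2 completed (2 total).
Step 2: advance 4 -> fork_pos = 13 + 4 = 17. Next multiple of 6 is 18 (not reached); still 2 fragment(s).
Step 3: advance 3 -> fork_pos = 17 + 3 = 20. Reached multiple(s) of 6: 18 -> fragment 3 completed (3 total).
3 fragment(s) completed, covering template[0:18] (3 x 6 = 18). The next fragment, fragment 4, covers template[18:24], so it starts at position 18.

Answer: 18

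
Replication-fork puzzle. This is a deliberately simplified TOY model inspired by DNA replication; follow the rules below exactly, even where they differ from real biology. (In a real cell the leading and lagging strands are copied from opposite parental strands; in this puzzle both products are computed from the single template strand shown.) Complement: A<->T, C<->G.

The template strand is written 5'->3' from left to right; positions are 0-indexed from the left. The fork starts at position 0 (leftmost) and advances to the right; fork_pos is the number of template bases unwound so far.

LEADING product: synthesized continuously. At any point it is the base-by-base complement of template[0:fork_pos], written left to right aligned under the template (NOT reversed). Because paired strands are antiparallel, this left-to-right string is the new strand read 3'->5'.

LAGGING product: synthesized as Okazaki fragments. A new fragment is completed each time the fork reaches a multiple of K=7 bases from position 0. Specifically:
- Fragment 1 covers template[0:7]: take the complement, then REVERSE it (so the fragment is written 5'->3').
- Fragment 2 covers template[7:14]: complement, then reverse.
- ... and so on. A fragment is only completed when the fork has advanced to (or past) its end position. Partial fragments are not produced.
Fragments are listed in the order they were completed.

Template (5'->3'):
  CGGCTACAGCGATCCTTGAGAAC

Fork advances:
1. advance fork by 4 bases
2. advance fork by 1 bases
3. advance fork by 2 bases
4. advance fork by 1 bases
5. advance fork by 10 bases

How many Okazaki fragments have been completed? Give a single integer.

Step 1: advance 4 -> fork_pos = 0 + 4 = 4. Next multiple of 7 is 7 (not reached); still 0 fragment(s).
Step 2: advance 1 -> fork_pos = 4 + 1 = 5. Next multiple of 7 is 7 (not reached); still 0 fragment(s).
Step 3: advance 2 -> fork_pos = 5 + 2 = 7. Reached multiple(s) of 7: 7 -> fragment 1 completed (1 total).
Step 4: advance 1 -> fork_pos = 7 + 1 = 8. Next multiple of 7 is 14 (not reached); still 1 fragment(s).
Step 5: advance 10 -> fork_pos = 8 + 10 = 18. Reached multiple(s) of 7: 14 -> fragment 2 completed (2 total).
Check: final fork_pos = 18; the multiples of 7 that are <= 18 are 7..14 -> 18 // 7 = 2 completed fragment(s).

Answer: 2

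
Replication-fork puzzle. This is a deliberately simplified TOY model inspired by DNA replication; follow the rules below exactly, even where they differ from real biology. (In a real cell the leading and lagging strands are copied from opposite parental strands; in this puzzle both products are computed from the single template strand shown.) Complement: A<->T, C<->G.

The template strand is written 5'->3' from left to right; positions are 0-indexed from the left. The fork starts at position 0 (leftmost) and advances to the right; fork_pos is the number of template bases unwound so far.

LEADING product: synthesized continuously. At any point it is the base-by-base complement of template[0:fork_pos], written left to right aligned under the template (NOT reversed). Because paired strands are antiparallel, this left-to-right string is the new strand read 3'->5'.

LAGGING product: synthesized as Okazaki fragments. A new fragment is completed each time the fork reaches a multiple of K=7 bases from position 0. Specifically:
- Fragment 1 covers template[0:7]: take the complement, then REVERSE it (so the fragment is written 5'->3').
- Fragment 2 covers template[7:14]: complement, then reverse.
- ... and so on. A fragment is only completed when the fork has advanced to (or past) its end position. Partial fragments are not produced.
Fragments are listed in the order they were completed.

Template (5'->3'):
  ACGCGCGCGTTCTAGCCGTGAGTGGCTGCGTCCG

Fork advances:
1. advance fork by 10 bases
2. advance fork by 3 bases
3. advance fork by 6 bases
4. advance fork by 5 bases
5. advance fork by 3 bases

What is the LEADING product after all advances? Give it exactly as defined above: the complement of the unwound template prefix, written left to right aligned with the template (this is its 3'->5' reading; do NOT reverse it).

Answer: TGCGCGCGCAAGATCGGCACTCACCGA

Derivation:
Step 1: advance 10 -> fork_pos = 0 + 10 = 10.
Step 2: advance 3 -> fork_pos = 10 + 3 = 13.
Step 3: advance 6 -> fork_pos = 13 + 6 = 19.
Step 4: advance 5 -> fork_pos = 19 + 5 = 24.
Step 5: advance 3 -> fork_pos = 24 + 3 = 27.
Unwound prefix: template[0:27] = ACGCGCGCGTTCTAGCCGTGAGTGGCT
Complement it base by base (A<->T, C<->G), keeping left-to-right order:
  [0:5] ACGCG -> TGCGC
  [5:10] CGCGT -> GCGCA
  [10:15] TCTAG -> AGATC
  [15:20] CCGTG -> GGCAC
  [20:25] AGTGG -> TCACC
  [25:27] CT -> GA
Concatenate: TGCGCGCGCAAGATCGGCACTCACCGA (length 27; written aligned with the template, i.e. 3'->5').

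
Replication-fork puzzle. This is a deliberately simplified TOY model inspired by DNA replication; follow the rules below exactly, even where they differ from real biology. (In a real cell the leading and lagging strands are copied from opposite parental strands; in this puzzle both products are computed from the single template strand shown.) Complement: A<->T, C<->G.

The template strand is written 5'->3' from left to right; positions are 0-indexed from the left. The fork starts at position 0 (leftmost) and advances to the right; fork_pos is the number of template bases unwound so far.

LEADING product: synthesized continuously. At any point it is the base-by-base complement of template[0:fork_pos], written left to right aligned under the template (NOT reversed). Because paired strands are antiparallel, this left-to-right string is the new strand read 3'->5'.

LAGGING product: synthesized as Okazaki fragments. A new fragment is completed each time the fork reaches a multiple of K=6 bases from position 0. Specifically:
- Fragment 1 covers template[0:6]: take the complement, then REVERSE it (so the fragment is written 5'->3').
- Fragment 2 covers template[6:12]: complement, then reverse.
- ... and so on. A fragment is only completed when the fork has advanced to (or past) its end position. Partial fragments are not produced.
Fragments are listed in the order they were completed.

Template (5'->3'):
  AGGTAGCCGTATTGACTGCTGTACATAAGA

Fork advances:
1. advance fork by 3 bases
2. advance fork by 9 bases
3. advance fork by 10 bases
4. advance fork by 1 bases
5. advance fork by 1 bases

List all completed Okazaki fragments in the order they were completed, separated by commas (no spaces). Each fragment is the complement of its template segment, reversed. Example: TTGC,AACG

Step 1: advance 3 -> fork_pos = 0 + 3 = 3. Next multiple of 6 is 6 (not reached); still 0 fragment(s).
Step 2: advance 9 -> fork_pos = 3 + 9 = 12. Reached multiple(s) of 6: 6, 12 -> fragments 1-2 completed (2 total).
Step 3: advance 10 -> fork_pos = 12 + 10 = 22. Reached multiple(s) of 6: 18 -> fragment 3 completed (3 total).
Step 4: advance 1 -> fork_pos = 22 + 1 = 23. Next multiple of 6 is 24 (not reached); still 3 fragment(s).
Step 5: advance 1 -> fork_pos = 23 + 1 = 24. Reached multiple(s) of 6: 24 -> fragment 4 completed (4 total).
Final fork_pos = 24, so 4 fragment(s) are complete. Build each: template segment -> complement -> reverse.
Fragment 1: template[0:6] = AGGTAG -> complement TCCATC -> reversed CTACCT
Fragment 2: template[6:12] = CCGTAT -> complement GGCATA -> reversed ATACGG
Fragment 3: template[12:18] = TGACTG -> complement ACTGAC -> reversed CAGTCA
Fragment 4: template[18:24] = CTGTAC -> complement GACATG -> reversed GTACAG

Answer: CTACCT,ATACGG,CAGTCA,GTACAG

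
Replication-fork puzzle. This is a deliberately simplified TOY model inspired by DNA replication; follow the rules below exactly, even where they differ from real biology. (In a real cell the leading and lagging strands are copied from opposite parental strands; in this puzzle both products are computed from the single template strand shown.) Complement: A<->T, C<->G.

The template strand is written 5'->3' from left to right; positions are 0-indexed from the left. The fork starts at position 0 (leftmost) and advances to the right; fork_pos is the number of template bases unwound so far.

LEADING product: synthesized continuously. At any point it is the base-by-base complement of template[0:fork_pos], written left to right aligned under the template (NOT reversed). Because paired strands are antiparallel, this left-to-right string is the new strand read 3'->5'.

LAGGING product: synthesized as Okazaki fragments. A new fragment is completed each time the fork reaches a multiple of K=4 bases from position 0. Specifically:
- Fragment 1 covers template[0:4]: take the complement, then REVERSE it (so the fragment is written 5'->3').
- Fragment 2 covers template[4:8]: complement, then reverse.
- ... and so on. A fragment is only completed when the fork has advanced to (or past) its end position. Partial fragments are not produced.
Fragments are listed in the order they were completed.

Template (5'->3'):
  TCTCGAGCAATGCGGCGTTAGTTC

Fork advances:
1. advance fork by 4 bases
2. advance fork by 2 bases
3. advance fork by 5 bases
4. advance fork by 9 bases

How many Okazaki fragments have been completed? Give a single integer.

Answer: 5

Derivation:
Step 1: advance 4 -> fork_pos = 0 + 4 = 4. Reached multiple(s) of 4: 4 -> fragment 1 completed (1 total).
Step 2: advance 2 -> fork_pos = 4 + 2 = 6. Next multiple of 4 is 8 (not reached); still 1 fragment(s).
Step 3: advance 5 -> fork_pos = 6 + 5 = 11. Reached multiple(s) of 4: 8 -> fragment 2 completed (2 total).
Step 4: advance 9 -> fork_pos = 11 + 9 = 20. Reached multiple(s) of 4: 12, 16, 20 -> fragments 3-5 completed (5 total).
Check: final fork_pos = 20; the multiples of 4 that are <= 20 are 4..20 -> 20 // 4 = 5 completed fragment(s).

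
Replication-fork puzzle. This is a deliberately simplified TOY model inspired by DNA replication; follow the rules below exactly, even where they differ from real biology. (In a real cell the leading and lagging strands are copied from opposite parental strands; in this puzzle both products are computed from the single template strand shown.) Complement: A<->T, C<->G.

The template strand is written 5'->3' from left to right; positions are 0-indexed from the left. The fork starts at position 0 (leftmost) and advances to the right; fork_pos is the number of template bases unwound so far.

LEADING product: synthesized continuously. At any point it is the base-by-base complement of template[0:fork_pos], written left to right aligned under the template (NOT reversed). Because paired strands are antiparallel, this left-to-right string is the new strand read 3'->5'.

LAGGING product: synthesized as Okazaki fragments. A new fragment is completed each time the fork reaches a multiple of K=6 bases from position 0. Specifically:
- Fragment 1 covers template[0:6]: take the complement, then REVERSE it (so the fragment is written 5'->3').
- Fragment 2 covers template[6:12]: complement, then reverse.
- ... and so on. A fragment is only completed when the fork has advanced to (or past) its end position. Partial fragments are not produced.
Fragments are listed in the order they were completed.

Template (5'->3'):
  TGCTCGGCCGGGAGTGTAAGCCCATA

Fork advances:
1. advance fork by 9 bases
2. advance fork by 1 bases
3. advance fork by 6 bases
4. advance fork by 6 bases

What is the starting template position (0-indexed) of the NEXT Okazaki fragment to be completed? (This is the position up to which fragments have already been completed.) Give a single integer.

Answer: 18

Derivation:
Step 1: advance 9 -> fork_pos = 0 + 9 = 9. Reached multiple(s) of 6: 6 -> fragment 1 completed (1 total).
Step 2: advance 1 -> fork_pos = 9 + 1 = 10. Next multiple of 6 is 12 (not reached); still 1 fragment(s).
Step 3: advance 6 -> fork_pos = 10 + 6 = 16. Reached multiple(s) of 6: 12 -> fragment 2 completed (2 total).
Step 4: advance 6 -> fork_pos = 16 + 6 = 22. Reached multiple(s) of 6: 18 -> fragment 3 completed (3 total).
3 fragment(s) completed, covering template[0:18] (3 x 6 = 18). The next fragment, fragment 4, covers template[18:24], so it starts at position 18.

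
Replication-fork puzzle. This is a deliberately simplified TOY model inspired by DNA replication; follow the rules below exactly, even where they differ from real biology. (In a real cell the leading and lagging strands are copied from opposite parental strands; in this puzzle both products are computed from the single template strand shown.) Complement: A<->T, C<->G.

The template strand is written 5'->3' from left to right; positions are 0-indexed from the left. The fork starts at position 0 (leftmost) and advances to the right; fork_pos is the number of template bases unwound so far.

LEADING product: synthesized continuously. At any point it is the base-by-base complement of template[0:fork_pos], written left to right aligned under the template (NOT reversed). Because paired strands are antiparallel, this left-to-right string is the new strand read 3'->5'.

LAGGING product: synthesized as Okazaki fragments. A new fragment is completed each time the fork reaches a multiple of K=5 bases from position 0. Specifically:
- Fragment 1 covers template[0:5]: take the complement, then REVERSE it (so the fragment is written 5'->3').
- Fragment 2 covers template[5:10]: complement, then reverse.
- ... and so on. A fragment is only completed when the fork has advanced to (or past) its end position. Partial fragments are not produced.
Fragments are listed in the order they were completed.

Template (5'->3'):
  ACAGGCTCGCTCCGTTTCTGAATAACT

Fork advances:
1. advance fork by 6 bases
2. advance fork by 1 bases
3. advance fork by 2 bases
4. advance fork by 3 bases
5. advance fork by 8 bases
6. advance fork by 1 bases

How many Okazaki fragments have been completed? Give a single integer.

Step 1: advance 6 -> fork_pos = 0 + 6 = 6. Reached multiple(s) of 5: 5 -> fragment 1 completed (1 total).
Step 2: advance 1 -> fork_pos = 6 + 1 = 7. Next multiple of 5 is 10 (not reached); still 1 fragment(s).
Step 3: advance 2 -> fork_pos = 7 + 2 = 9. Next multiple of 5 is 10 (not reached); still 1 fragment(s).
Step 4: advance 3 -> fork_pos = 9 + 3 = 12. Reached multiple(s) of 5: 10 -> fragment 2 completed (2 total).
Step 5: advance 8 -> fork_pos = 12 + 8 = 20. Reached multiple(s) of 5: 15, 20 -> fragments 3-4 completed (4 total).
Step 6: advance 1 -> fork_pos = 20 + 1 = 21. Next multiple of 5 is 25 (not reached); still 4 fragment(s).
Check: final fork_pos = 21; the multiples of 5 that are <= 21 are 5..20 -> 21 // 5 = 4 completed fragment(s).

Answer: 4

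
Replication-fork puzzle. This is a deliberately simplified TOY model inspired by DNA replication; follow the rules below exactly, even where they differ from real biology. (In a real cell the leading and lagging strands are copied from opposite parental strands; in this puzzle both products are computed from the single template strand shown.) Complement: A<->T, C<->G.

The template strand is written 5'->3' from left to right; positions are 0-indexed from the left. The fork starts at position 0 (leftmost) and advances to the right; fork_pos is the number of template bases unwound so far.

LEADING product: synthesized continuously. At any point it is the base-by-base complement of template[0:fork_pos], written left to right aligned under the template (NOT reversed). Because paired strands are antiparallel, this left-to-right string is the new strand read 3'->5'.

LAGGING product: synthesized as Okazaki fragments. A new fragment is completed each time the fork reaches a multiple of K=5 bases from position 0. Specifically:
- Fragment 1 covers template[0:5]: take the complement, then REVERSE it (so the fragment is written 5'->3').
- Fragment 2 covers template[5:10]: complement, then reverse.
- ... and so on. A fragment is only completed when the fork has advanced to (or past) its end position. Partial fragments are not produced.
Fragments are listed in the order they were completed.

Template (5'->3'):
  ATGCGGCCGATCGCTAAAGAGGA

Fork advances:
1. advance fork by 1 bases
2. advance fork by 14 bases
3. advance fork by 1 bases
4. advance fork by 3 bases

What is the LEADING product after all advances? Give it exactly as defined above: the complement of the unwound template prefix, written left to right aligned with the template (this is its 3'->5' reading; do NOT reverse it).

Step 1: advance 1 -> fork_pos = 0 + 1 = 1.
Step 2: advance 14 -> fork_pos = 1 + 14 = 15.
Step 3: advance 1 -> fork_pos = 15 + 1 = 16.
Step 4: advance 3 -> fork_pos = 16 + 3 = 19.
Unwound prefix: template[0:19] = ATGCGGCCGATCGCTAAAG
Complement it base by base (A<->T, C<->G), keeping left-to-right order:
  [0:5] ATGCG -> TACGC
  [5:10] GCCGA -> CGGCT
  [10:15] TCGCT -> AGCGA
  [15:19] AAAG -> TTTC
Concatenate: TACGCCGGCTAGCGATTTC (length 19; written aligned with the template, i.e. 3'->5').

Answer: TACGCCGGCTAGCGATTTC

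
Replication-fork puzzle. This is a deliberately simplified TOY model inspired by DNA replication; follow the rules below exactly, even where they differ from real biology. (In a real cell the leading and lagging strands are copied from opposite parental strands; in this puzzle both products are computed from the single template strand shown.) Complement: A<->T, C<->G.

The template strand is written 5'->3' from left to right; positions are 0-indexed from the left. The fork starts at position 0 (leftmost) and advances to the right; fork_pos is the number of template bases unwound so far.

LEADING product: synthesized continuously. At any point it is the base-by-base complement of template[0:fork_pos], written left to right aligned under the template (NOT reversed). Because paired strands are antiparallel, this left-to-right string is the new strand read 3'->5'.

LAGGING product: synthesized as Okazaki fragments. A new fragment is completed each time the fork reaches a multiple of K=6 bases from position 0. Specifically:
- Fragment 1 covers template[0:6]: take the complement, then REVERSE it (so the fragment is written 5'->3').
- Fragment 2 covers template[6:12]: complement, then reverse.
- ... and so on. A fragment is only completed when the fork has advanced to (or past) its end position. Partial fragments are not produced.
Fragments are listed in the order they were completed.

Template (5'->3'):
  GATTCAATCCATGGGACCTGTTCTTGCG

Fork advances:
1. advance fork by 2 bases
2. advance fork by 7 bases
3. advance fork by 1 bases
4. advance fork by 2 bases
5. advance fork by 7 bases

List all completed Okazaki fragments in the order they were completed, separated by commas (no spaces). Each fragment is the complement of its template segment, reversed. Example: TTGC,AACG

Answer: TGAATC,ATGGAT,GGTCCC

Derivation:
Step 1: advance 2 -> fork_pos = 0 + 2 = 2. Next multiple of 6 is 6 (not reached); still 0 fragment(s).
Step 2: advance 7 -> fork_pos = 2 + 7 = 9. Reached multiple(s) of 6: 6 -> fragment 1 completed (1 total).
Step 3: advance 1 -> fork_pos = 9 + 1 = 10. Next multiple of 6 is 12 (not reached); still 1 fragment(s).
Step 4: advance 2 -> fork_pos = 10 + 2 = 12. Reached multiple(s) of 6: 12 -> fragment 2 completed (2 total).
Step 5: advance 7 -> fork_pos = 12 + 7 = 19. Reached multiple(s) of 6: 18 -> fragment 3 completed (3 total).
Final fork_pos = 19, so 3 fragment(s) are complete. Build each: template segment -> complement -> reverse.
Fragment 1: template[0:6] = GATTCA -> complement CTAAGT -> reversed TGAATC
Fragment 2: template[6:12] = ATCCAT -> complement TAGGTA -> reversed ATGGAT
Fragment 3: template[12:18] = GGGACC -> complement CCCTGG -> reversed GGTCCC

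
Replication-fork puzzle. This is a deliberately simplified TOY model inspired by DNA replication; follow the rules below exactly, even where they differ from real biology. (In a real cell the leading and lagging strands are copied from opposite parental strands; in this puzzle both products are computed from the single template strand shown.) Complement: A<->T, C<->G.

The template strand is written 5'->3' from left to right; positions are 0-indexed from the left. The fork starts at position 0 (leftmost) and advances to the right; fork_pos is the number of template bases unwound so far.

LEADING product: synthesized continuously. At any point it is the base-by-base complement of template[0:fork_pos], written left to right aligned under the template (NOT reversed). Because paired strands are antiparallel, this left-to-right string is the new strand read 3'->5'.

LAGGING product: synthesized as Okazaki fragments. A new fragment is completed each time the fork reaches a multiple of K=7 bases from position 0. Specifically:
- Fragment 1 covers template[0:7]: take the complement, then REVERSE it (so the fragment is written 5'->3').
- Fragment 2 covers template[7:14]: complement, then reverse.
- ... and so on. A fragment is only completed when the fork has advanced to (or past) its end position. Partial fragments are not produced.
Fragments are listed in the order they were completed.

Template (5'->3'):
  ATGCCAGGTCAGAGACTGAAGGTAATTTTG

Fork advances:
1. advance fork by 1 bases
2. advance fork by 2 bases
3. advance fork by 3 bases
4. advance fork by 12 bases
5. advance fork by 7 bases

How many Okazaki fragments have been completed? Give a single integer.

Step 1: advance 1 -> fork_pos = 0 + 1 = 1. Next multiple of 7 is 7 (not reached); still 0 fragment(s).
Step 2: advance 2 -> fork_pos = 1 + 2 = 3. Next multiple of 7 is 7 (not reached); still 0 fragment(s).
Step 3: advance 3 -> fork_pos = 3 + 3 = 6. Next multiple of 7 is 7 (not reached); still 0 fragment(s).
Step 4: advance 12 -> fork_pos = 6 + 12 = 18. Reached multiple(s) of 7: 7, 14 -> fragments 1-2 completed (2 total).
Step 5: advance 7 -> fork_pos = 18 + 7 = 25. Reached multiple(s) of 7: 21 -> fragment 3 completed (3 total).
Check: final fork_pos = 25; the multiples of 7 that are <= 25 are 7..21 -> 25 // 7 = 3 completed fragment(s).

Answer: 3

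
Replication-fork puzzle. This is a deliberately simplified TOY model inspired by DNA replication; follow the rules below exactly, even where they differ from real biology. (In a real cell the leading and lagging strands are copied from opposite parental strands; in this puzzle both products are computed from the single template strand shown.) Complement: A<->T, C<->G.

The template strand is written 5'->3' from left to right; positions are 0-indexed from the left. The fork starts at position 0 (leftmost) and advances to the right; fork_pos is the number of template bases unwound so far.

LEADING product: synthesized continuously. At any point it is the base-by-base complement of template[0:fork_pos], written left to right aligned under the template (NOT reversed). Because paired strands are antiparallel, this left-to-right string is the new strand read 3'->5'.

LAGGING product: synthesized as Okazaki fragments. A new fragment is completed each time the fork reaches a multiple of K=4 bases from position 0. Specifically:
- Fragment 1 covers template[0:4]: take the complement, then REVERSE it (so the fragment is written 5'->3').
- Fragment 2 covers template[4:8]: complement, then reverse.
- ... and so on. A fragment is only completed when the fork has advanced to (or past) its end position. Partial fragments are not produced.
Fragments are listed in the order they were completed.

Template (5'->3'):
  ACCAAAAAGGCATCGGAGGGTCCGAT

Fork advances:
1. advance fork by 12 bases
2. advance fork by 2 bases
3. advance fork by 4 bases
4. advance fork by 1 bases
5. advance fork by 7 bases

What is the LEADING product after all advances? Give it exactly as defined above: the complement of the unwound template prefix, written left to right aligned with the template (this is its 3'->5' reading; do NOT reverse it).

Answer: TGGTTTTTCCGTAGCCTCCCAGGCTA

Derivation:
Step 1: advance 12 -> fork_pos = 0 + 12 = 12.
Step 2: advance 2 -> fork_pos = 12 + 2 = 14.
Step 3: advance 4 -> fork_pos = 14 + 4 = 18.
Step 4: advance 1 -> fork_pos = 18 + 1 = 19.
Step 5: advance 7 -> fork_pos = 19 + 7 = 26.
Unwound prefix: template[0:26] = ACCAAAAAGGCATCGGAGGGTCCGAT
Complement it base by base (A<->T, C<->G), keeping left-to-right order:
  [0:5] ACCAA -> TGGTT
  [5:10] AAAGG -> TTTCC
  [10:15] CATCG -> GTAGC
  [15:20] GAGGG -> CTCCC
  [20:25] TCCGA -> AGGCT
  [25:26] T -> A
Concatenate: TGGTTTTTCCGTAGCCTCCCAGGCTA (length 26; written aligned with the template, i.e. 3'->5').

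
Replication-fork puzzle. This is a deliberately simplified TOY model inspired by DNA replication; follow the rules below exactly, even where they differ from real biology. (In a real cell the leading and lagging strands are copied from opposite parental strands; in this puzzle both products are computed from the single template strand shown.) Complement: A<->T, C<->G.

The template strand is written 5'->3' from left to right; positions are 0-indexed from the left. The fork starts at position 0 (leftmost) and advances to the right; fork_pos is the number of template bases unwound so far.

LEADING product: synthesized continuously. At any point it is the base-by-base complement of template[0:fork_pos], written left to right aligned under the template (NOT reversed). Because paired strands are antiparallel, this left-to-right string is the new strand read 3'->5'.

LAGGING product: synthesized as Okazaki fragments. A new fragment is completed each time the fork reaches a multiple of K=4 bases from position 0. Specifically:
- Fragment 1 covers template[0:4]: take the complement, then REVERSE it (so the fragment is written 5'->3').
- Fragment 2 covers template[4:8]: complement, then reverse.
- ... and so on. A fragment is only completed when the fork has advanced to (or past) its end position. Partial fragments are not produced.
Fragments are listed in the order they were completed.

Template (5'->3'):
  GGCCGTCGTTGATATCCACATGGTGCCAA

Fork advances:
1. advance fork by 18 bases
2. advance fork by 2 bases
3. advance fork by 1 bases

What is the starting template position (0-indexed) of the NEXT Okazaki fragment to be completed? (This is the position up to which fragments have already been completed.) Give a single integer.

Answer: 20

Derivation:
Step 1: advance 18 -> fork_pos = 0 + 18 = 18. Reached multiple(s) of 4: 4, 8, 12, 16 -> fragments 1-4 completed (4 total).
Step 2: advance 2 -> fork_pos = 18 + 2 = 20. Reached multiple(s) of 4: 20 -> fragment 5 completed (5 total).
Step 3: advance 1 -> fork_pos = 20 + 1 = 21. Next multiple of 4 is 24 (not reached); still 5 fragment(s).
5 fragment(s) completed, covering template[0:20] (5 x 4 = 20). The next fragment, fragment 6, covers template[20:24], so it starts at position 20.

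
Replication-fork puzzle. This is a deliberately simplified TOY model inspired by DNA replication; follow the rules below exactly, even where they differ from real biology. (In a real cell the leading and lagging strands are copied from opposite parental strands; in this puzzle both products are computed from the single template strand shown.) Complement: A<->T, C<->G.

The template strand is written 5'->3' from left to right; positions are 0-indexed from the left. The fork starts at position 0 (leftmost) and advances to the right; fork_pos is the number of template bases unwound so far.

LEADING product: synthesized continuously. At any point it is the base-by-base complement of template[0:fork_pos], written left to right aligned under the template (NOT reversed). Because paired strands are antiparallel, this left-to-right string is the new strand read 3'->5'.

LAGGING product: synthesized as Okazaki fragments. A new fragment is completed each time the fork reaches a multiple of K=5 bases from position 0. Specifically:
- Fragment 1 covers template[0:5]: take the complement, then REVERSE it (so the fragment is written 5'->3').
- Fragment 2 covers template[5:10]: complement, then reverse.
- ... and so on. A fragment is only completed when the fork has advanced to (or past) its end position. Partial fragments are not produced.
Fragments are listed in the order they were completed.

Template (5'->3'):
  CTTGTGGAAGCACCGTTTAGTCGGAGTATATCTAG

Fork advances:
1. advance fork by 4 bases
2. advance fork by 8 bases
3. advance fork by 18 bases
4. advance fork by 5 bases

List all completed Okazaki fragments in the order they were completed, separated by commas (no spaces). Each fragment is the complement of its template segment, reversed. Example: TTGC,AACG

Answer: ACAAG,CTTCC,CGGTG,CTAAA,TCCGA,TATAC,CTAGA

Derivation:
Step 1: advance 4 -> fork_pos = 0 + 4 = 4. Next multiple of 5 is 5 (not reached); still 0 fragment(s).
Step 2: advance 8 -> fork_pos = 4 + 8 = 12. Reached multiple(s) of 5: 5, 10 -> fragments 1-2 completed (2 total).
Step 3: advance 18 -> fork_pos = 12 + 18 = 30. Reached multiple(s) of 5: 15, 20, 25, 30 -> fragments 3-6 completed (6 total).
Step 4: advance 5 -> fork_pos = 30 + 5 = 35. Reached multiple(s) of 5: 35 -> fragment 7 completed (7 total).
Final fork_pos = 35, so 7 fragment(s) are complete. Build each: template segment -> complement -> reverse.
Fragment 1: template[0:5] = CTTGT -> complement GAACA -> reversed ACAAG
Fragment 2: template[5:10] = GGAAG -> complement CCTTC -> reversed CTTCC
Fragment 3: template[10:15] = CACCG -> complement GTGGC -> reversed CGGTG
Fragment 4: template[15:20] = TTTAG -> complement AAATC -> reversed CTAAA
Fragment 5: template[20:25] = TCGGA -> complement AGCCT -> reversed TCCGA
Fragment 6: template[25:30] = GTATA -> complement CATAT -> reversed TATAC
Fragment 7: template[30:35] = TCTAG -> complement AGATC -> reversed CTAGA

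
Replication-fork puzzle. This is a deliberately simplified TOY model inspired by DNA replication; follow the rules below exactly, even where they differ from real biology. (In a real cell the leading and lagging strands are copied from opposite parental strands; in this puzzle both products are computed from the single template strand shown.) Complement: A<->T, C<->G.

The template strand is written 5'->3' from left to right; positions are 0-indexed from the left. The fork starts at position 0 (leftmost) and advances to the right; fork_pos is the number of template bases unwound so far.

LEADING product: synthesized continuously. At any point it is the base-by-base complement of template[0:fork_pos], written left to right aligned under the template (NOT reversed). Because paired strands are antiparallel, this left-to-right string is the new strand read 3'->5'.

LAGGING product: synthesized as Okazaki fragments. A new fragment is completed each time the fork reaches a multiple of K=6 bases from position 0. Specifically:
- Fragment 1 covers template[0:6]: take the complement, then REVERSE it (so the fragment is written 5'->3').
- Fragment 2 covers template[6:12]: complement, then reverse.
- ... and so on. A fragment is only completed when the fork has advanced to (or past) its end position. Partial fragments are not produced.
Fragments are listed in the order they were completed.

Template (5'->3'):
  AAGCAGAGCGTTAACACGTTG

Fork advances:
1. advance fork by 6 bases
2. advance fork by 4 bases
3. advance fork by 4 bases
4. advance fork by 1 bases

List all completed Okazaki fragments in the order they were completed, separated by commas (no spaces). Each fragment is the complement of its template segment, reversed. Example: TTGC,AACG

Answer: CTGCTT,AACGCT

Derivation:
Step 1: advance 6 -> fork_pos = 0 + 6 = 6. Reached multiple(s) of 6: 6 -> fragment 1 completed (1 total).
Step 2: advance 4 -> fork_pos = 6 + 4 = 10. Next multiple of 6 is 12 (not reached); still 1 fragment(s).
Step 3: advance 4 -> fork_pos = 10 + 4 = 14. Reached multiple(s) of 6: 12 -> fragment 2 completed (2 total).
Step 4: advance 1 -> fork_pos = 14 + 1 = 15. Next multiple of 6 is 18 (not reached); still 2 fragment(s).
Final fork_pos = 15, so 2 fragment(s) are complete. Build each: template segment -> complement -> reverse.
Fragment 1: template[0:6] = AAGCAG -> complement TTCGTC -> reversed CTGCTT
Fragment 2: template[6:12] = AGCGTT -> complement TCGCAA -> reversed AACGCT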